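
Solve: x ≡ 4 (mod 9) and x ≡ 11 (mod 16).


M = 9*16 = 144
M1 = M/9 = 16, M2 = M/16 = 9
M1^(-1) mod 9 = 4, M2^(-1) mod 16 = 9
x = 4*16*4 + 11*9*9 = 1147
1147 mod 144 = 139
Check: 139 mod 9 = 4 ✓, 139 mod 16 = 11 ✓

x ≡ 139 (mod 144)


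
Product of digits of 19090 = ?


1 × 9 × 0 × 9 × 0 = 0


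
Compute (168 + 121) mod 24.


168 + 121 = 289
289 mod 24 = 1


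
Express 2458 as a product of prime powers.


2458 / 2 = 1229
1229 / 1229 = 1
2458 = 2 × 1229


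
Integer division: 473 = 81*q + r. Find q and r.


473 = 81 * 5 + 68
Check: 405 + 68 = 473

q = 5, r = 68


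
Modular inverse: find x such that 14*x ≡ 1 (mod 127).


Use the extended Euclidean algorithm on (127, 14); each row r = 127*s + 14*t:
r=127, s=1, t=0
r=14, s=0, t=1
q=9: r=1, s=1, t=-9   [127*(1) + 14*(-9) = 1]
q=14: r=0, s=-14, t=127   [127*(-14) + 14*(127) = 0]
GCD = 1 with t = -9, so 14*(-9) ≡ 1 (mod 127)
Inverse = -9 mod 127 = 118
Check: 14 * 118 = 1652 ≡ 1 (mod 127)

14^(-1) ≡ 118 (mod 127)


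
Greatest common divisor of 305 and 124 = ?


305 = 2 * 124 + 57
124 = 2 * 57 + 10
57 = 5 * 10 + 7
10 = 1 * 7 + 3
7 = 2 * 3 + 1
3 = 3 * 1 + 0
GCD = 1


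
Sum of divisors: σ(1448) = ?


Divisors of 1448: 1, 2, 4, 8, 181, 362, 724, 1448
Sum = 1 + 2 + 4 + 8 + 181 + 362 + 724 + 1448 = 2730

σ(1448) = 2730


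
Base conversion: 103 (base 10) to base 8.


103 (base 10) = 103 (decimal)
103 (decimal) = 147 (base 8)


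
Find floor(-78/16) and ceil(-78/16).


-78/16 = -4.8750
floor = -5
ceil = -4

floor = -5, ceil = -4


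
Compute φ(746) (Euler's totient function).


746 = 2 × 373
Prime factors: 2, 373
φ(746) = 746 × (1-1/2) × (1-1/373)
= 746 × 1/2 × 372/373 = 372

φ(746) = 372


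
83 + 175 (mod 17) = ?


83 + 175 = 258
258 mod 17 = 3


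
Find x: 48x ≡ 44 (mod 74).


GCD(48, 74) = 2 divides 44
Divide: 24x ≡ 22 (mod 37)
x ≡ 4 (mod 37)


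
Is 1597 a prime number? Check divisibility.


Check divisors up to sqrt(1597) = 39.9625
No divisors found.
1597 is prime.

Yes, 1597 is prime


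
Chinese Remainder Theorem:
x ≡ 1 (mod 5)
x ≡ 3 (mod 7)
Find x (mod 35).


M = 5*7 = 35
M1 = M/5 = 7, M2 = M/7 = 5
M1^(-1) mod 5 = 3, M2^(-1) mod 7 = 3
x = 1*7*3 + 3*5*3 = 66
66 mod 35 = 31
Check: 31 mod 5 = 1 ✓, 31 mod 7 = 3 ✓

x ≡ 31 (mod 35)


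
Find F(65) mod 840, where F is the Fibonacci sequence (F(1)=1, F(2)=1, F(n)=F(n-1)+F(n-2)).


F(k) mod 840 for k=1..65:
1, 1, 2, 3, 5, 8, 13, 21, 34, 55, 89, 144, 233, 377, 610, 147, 757, 64, 821, 45, 26, 71, 97, 168, 265, 433, 698, 291, 149, 440, 589, 189, 778, 127, 65, 192, 257, 449, 706, 315, 181, 496, 677, 333, 170, 503, 673, 336, 169, 505, 674, 339, 173, 512, 685, 357, 202, 559, 761, 480, 401, 41, 442, 483, 85
F(65) mod 840 = 85


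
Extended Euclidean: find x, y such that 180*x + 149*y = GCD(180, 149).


Tabular extended Euclidean (each row: r = 180*s + 149*t):
r=180, s=1, t=0
r=149, s=0, t=1
q=1: r=31, s=1, t=-1   [180*(1) + 149*(-1) = 31]
q=4: r=25, s=-4, t=5   [180*(-4) + 149*(5) = 25]
q=1: r=6, s=5, t=-6   [180*(5) + 149*(-6) = 6]
q=4: r=1, s=-24, t=29   [180*(-24) + 149*(29) = 1]
q=6: r=0, s=149, t=-180   [180*(149) + 149*(-180) = 0]
GCD = 1; from the row with r=1: x=-24, y=29
Check: 180*(-24) + 149*(29) = -4320 + 4321 = 1

GCD = 1, x = -24, y = 29


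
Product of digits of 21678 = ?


2 × 1 × 6 × 7 × 8 = 672


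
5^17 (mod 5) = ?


5^1 mod 5 = 0
5^2 mod 5 = 0
5^3 mod 5 = 0
5^4 mod 5 = 0
5^5 mod 5 = 0
5^6 mod 5 = 0
5^7 mod 5 = 0
5^8 mod 5 = 0
5^9 mod 5 = 0
5^10 mod 5 = 0
5^11 mod 5 = 0
5^12 mod 5 = 0
5^13 mod 5 = 0
5^14 mod 5 = 0
5^15 mod 5 = 0
5^16 mod 5 = 0
5^17 mod 5 = 0


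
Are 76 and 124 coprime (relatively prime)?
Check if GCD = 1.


Euclidean algorithm:
124 = 1 * 76 + 48
76 = 1 * 48 + 28
48 = 1 * 28 + 20
28 = 1 * 20 + 8
20 = 2 * 8 + 4
8 = 2 * 4 + 0
GCD(76, 124) = 4

No, not coprime (GCD = 4)


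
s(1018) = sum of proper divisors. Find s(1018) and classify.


Proper divisors: 1, 2, 509
Sum = 1 + 2 + 509 = 512
512 < 1018 → deficient

s(1018) = 512 (deficient)


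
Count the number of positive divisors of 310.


310 = 2^1 × 5^1 × 31^1
d(310) = (1+1) × (1+1) × (1+1) = 8

8 divisors


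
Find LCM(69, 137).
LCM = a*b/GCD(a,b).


GCD(69, 137) = 1
LCM = 69*137/1 = 9453/1 = 9453

LCM = 9453


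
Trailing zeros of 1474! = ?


floor(1474/5) = 294
floor(1474/25) = 58
floor(1474/125) = 11
floor(1474/625) = 2
Total = 365

365 trailing zeros


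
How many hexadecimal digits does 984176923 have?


984176923 in base 16 = 3AA9591B
Number of digits = 8

8 digits (base 16)


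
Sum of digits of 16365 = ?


1 + 6 + 3 + 6 + 5 = 21


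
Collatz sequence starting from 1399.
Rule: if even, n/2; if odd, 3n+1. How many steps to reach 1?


1399 → 4198 → 2099 → 6298 → 3149 → 9448 → 4724 → 2362 → 1181 → 3544 → 1772 → 886 → 443 → 1330 → 665 → 1996 → 998 → 499 → 1498 → 749 → 2248 → 1124 → 562 → 281 → 844 → 422 → 211 → 634 → 317 → 952 → 476 → 238 → 119 → 358 → 179 → 538 → 269 → 808 → 404 → 202 → 101 → 304 → 152 → 76 → 38 → 19 → 58 → 29 → 88 → 44 → 22 → 11 → 34 → 17 → 52 → 26 → 13 → 40 → 20 → 10 → 5 → 16 → 8 → 4 → 2 → 1
Total steps = 65

65 steps


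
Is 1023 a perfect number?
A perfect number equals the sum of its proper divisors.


Proper divisors of 1023: 1, 3, 11, 31, 33, 93, 341
Sum = 1 + 3 + 11 + 31 + 33 + 93 + 341 = 513

No, 1023 is not perfect (513 ≠ 1023)


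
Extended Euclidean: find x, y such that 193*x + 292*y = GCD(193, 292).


Tabular extended Euclidean (each row: r = 193*s + 292*t):
r=193, s=1, t=0
r=292, s=0, t=1
q=0: r=193, s=1, t=0   [193*(1) + 292*(0) = 193]
q=1: r=99, s=-1, t=1   [193*(-1) + 292*(1) = 99]
q=1: r=94, s=2, t=-1   [193*(2) + 292*(-1) = 94]
q=1: r=5, s=-3, t=2   [193*(-3) + 292*(2) = 5]
q=18: r=4, s=56, t=-37   [193*(56) + 292*(-37) = 4]
q=1: r=1, s=-59, t=39   [193*(-59) + 292*(39) = 1]
q=4: r=0, s=292, t=-193   [193*(292) + 292*(-193) = 0]
GCD = 1; from the row with r=1: x=-59, y=39
Check: 193*(-59) + 292*(39) = -11387 + 11388 = 1

GCD = 1, x = -59, y = 39


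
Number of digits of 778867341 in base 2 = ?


778867341 in base 2 = 101110011011001001001010001101
Number of digits = 30

30 digits (base 2)


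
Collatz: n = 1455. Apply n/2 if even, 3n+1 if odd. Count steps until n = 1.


1455 → 4366 → 2183 → 6550 → 3275 → 9826 → 4913 → 14740 → 7370 → 3685 → 11056 → 5528 → 2764 → 1382 → 691 → 2074 → 1037 → 3112 → 1556 → 778 → 389 → 1168 → 584 → 292 → 146 → 73 → 220 → 110 → 55 → 166 → 83 → 250 → 125 → 376 → 188 → 94 → 47 → 142 → 71 → 214 → 107 → 322 → 161 → 484 → 242 → 121 → 364 → 182 → 91 → 274 → 137 → 412 → 206 → 103 → 310 → 155 → 466 → 233 → 700 → 350 → 175 → 526 → 263 → 790 → 395 → 1186 → 593 → 1780 → 890 → 445 → 1336 → 668 → 334 → 167 → 502 → 251 → 754 → 377 → 1132 → 566 → 283 → 850 → 425 → 1276 → 638 → 319 → 958 → 479 → 1438 → 719 → 2158 → 1079 → 3238 → 1619 → 4858 → 2429 → 7288 → 3644 → 1822 → 911 → 2734 → 1367 → 4102 → 2051 → 6154 → 3077 → 9232 → 4616 → 2308 → 1154 → 577 → 1732 → 866 → 433 → 1300 → 650 → 325 → 976 → 488 → 244 → 122 → 61 → 184 → 92 → 46 → 23 → 70 → 35 → 106 → 53 → 160 → 80 → 40 → 20 → 10 → 5 → 16 → 8 → 4 → 2 → 1
Total steps = 140

140 steps


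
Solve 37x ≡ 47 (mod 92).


GCD(37, 92) = 1, unique solution
a^(-1) mod 92 = 5
x = 5 * 47 mod 92 = 51

x ≡ 51 (mod 92)


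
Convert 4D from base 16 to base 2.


4D (base 16) = 77 (decimal)
77 (decimal) = 1001101 (base 2)


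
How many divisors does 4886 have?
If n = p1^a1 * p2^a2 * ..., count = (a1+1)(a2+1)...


4886 = 2^1 × 7^1 × 349^1
d(4886) = (1+1) × (1+1) × (1+1) = 8

8 divisors


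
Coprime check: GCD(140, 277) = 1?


Euclidean algorithm:
277 = 1 * 140 + 137
140 = 1 * 137 + 3
137 = 45 * 3 + 2
3 = 1 * 2 + 1
2 = 2 * 1 + 0
GCD(140, 277) = 1

Yes, coprime (GCD = 1)


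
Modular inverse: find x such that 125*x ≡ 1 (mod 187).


Use the extended Euclidean algorithm on (187, 125); each row r = 187*s + 125*t:
r=187, s=1, t=0
r=125, s=0, t=1
q=1: r=62, s=1, t=-1   [187*(1) + 125*(-1) = 62]
q=2: r=1, s=-2, t=3   [187*(-2) + 125*(3) = 1]
q=62: r=0, s=125, t=-187   [187*(125) + 125*(-187) = 0]
GCD = 1 with t = 3, so 125*(3) ≡ 1 (mod 187)
Inverse = 3 mod 187 = 3
Check: 125 * 3 = 375 ≡ 1 (mod 187)

125^(-1) ≡ 3 (mod 187)


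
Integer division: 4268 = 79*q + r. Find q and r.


4268 = 79 * 54 + 2
Check: 4266 + 2 = 4268

q = 54, r = 2


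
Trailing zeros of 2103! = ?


floor(2103/5) = 420
floor(2103/25) = 84
floor(2103/125) = 16
floor(2103/625) = 3
Total = 523

523 trailing zeros


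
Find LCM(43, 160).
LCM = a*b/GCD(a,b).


GCD(43, 160) = 1
LCM = 43*160/1 = 6880/1 = 6880

LCM = 6880


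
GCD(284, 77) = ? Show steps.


284 = 3 * 77 + 53
77 = 1 * 53 + 24
53 = 2 * 24 + 5
24 = 4 * 5 + 4
5 = 1 * 4 + 1
4 = 4 * 1 + 0
GCD = 1


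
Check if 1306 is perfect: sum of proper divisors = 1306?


Proper divisors of 1306: 1, 2, 653
Sum = 1 + 2 + 653 = 656

No, 1306 is not perfect (656 ≠ 1306)


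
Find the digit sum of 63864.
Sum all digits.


6 + 3 + 8 + 6 + 4 = 27


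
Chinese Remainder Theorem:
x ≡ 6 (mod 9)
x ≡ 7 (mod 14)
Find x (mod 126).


M = 9*14 = 126
M1 = M/9 = 14, M2 = M/14 = 9
M1^(-1) mod 9 = 2, M2^(-1) mod 14 = 11
x = 6*14*2 + 7*9*11 = 861
861 mod 126 = 105
Check: 105 mod 9 = 6 ✓, 105 mod 14 = 7 ✓

x ≡ 105 (mod 126)


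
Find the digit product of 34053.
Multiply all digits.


3 × 4 × 0 × 5 × 3 = 0


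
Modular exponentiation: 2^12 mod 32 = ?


2^1 mod 32 = 2
2^2 mod 32 = 4
2^3 mod 32 = 8
2^4 mod 32 = 16
2^5 mod 32 = 0
2^6 mod 32 = 0
2^7 mod 32 = 0
2^8 mod 32 = 0
2^9 mod 32 = 0
2^10 mod 32 = 0
2^11 mod 32 = 0
2^12 mod 32 = 0


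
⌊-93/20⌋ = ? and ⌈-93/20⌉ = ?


-93/20 = -4.6500
floor = -5
ceil = -4

floor = -5, ceil = -4


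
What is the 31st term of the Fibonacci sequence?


Sequence: 1, 1, 2, 3, 5, 8, 13, 21, 34, 55, 89, 144, 233, 377, 610, 987, 1597, 2584, 4181, 6765, 10946, 17711, 28657, 46368, 75025, 121393, 196418, 317811, 514229, 832040, 1346269
F(31) = 1346269


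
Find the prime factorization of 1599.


1599 / 3 = 533
533 / 13 = 41
41 / 41 = 1
1599 = 3 × 13 × 41


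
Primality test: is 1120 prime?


1120 / 2 = 560 (exact division)
1120 is NOT prime.

No, 1120 is not prime


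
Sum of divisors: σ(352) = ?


Divisors of 352: 1, 2, 4, 8, 11, 16, 22, 32, 44, 88, 176, 352
Sum = 1 + 2 + 4 + 8 + 11 + 16 + 22 + 32 + 44 + 88 + 176 + 352 = 756

σ(352) = 756


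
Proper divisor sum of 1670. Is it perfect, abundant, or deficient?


Proper divisors: 1, 2, 5, 10, 167, 334, 835
Sum = 1 + 2 + 5 + 10 + 167 + 334 + 835 = 1354
1354 < 1670 → deficient

s(1670) = 1354 (deficient)


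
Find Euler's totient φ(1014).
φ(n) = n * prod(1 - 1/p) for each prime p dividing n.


1014 = 2 × 3 × 13^2
Prime factors: 2, 3, 13
φ(1014) = 1014 × (1-1/2) × (1-1/3) × (1-1/13)
= 1014 × 1/2 × 2/3 × 12/13 = 312

φ(1014) = 312


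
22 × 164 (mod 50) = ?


22 × 164 = 3608
3608 mod 50 = 8


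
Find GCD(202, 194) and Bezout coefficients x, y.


Tabular extended Euclidean (each row: r = 202*s + 194*t):
r=202, s=1, t=0
r=194, s=0, t=1
q=1: r=8, s=1, t=-1   [202*(1) + 194*(-1) = 8]
q=24: r=2, s=-24, t=25   [202*(-24) + 194*(25) = 2]
q=4: r=0, s=97, t=-101   [202*(97) + 194*(-101) = 0]
GCD = 2; from the row with r=2: x=-24, y=25
Check: 202*(-24) + 194*(25) = -4848 + 4850 = 2

GCD = 2, x = -24, y = 25


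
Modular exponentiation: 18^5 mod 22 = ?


18^1 mod 22 = 18
18^2 mod 22 = 16
18^3 mod 22 = 2
18^4 mod 22 = 14
18^5 mod 22 = 10


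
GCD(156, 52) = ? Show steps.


156 = 3 * 52 + 0
GCD = 52


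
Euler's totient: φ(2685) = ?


2685 = 3 × 5 × 179
Prime factors: 3, 5, 179
φ(2685) = 2685 × (1-1/3) × (1-1/5) × (1-1/179)
= 2685 × 2/3 × 4/5 × 178/179 = 1424

φ(2685) = 1424


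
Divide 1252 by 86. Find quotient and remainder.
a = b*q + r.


1252 = 86 * 14 + 48
Check: 1204 + 48 = 1252

q = 14, r = 48


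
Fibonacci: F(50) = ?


Sequence: 1, 1, 2, 3, 5, 8, 13, 21, 34, 55, 89, 144, 233, 377, 610, 987, 1597, 2584, 4181, 6765, 10946, 17711, 28657, 46368, 75025, 121393, 196418, 317811, 514229, 832040, 1346269, 2178309, 3524578, 5702887, 9227465, 14930352, 24157817, 39088169, 63245986, 102334155, 165580141, 267914296, 433494437, 701408733, 1134903170, 1836311903, 2971215073, 4807526976, 7778742049, 12586269025
F(50) = 12586269025


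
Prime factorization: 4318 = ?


4318 / 2 = 2159
2159 / 17 = 127
127 / 127 = 1
4318 = 2 × 17 × 127


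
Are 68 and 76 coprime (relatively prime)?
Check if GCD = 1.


Euclidean algorithm:
76 = 1 * 68 + 8
68 = 8 * 8 + 4
8 = 2 * 4 + 0
GCD(68, 76) = 4

No, not coprime (GCD = 4)


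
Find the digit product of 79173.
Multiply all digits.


7 × 9 × 1 × 7 × 3 = 1323


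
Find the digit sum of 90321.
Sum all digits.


9 + 0 + 3 + 2 + 1 = 15


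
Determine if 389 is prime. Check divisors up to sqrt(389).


Check divisors up to sqrt(389) = 19.7231
No divisors found.
389 is prime.

Yes, 389 is prime


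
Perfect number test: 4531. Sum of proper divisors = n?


Proper divisors of 4531: 1, 23, 197
Sum = 1 + 23 + 197 = 221

No, 4531 is not perfect (221 ≠ 4531)


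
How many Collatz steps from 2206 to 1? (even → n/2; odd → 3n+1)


2206 → 1103 → 3310 → 1655 → 4966 → 2483 → 7450 → 3725 → 11176 → 5588 → 2794 → 1397 → 4192 → 2096 → 1048 → 524 → 262 → 131 → 394 → 197 → 592 → 296 → 148 → 74 → 37 → 112 → 56 → 28 → 14 → 7 → 22 → 11 → 34 → 17 → 52 → 26 → 13 → 40 → 20 → 10 → 5 → 16 → 8 → 4 → 2 → 1
Total steps = 45

45 steps


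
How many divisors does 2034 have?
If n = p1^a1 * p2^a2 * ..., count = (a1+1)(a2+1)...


2034 = 2^1 × 3^2 × 113^1
d(2034) = (1+1) × (2+1) × (1+1) = 12

12 divisors


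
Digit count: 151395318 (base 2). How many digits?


151395318 in base 2 = 1001000001100001101111110110
Number of digits = 28

28 digits (base 2)


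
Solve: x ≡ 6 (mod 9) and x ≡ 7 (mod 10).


M = 9*10 = 90
M1 = M/9 = 10, M2 = M/10 = 9
M1^(-1) mod 9 = 1, M2^(-1) mod 10 = 9
x = 6*10*1 + 7*9*9 = 627
627 mod 90 = 87
Check: 87 mod 9 = 6 ✓, 87 mod 10 = 7 ✓

x ≡ 87 (mod 90)


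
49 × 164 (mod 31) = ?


49 × 164 = 8036
8036 mod 31 = 7


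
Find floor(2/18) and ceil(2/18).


2/18 = 0.1111
floor = 0
ceil = 1

floor = 0, ceil = 1


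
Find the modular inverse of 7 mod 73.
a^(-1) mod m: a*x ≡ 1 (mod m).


Use the extended Euclidean algorithm on (73, 7); each row r = 73*s + 7*t:
r=73, s=1, t=0
r=7, s=0, t=1
q=10: r=3, s=1, t=-10   [73*(1) + 7*(-10) = 3]
q=2: r=1, s=-2, t=21   [73*(-2) + 7*(21) = 1]
q=3: r=0, s=7, t=-73   [73*(7) + 7*(-73) = 0]
GCD = 1 with t = 21, so 7*(21) ≡ 1 (mod 73)
Inverse = 21 mod 73 = 21
Check: 7 * 21 = 147 ≡ 1 (mod 73)

7^(-1) ≡ 21 (mod 73)


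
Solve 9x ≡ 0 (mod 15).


GCD(9, 15) = 3 divides 0
Divide: 3x ≡ 0 (mod 5)
x ≡ 0 (mod 5)


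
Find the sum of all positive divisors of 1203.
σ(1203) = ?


Divisors of 1203: 1, 3, 401, 1203
Sum = 1 + 3 + 401 + 1203 = 1608

σ(1203) = 1608


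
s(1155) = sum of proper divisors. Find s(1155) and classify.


Proper divisors: 1, 3, 5, 7, 11, 15, 21, 33, 35, 55, 77, 105, 165, 231, 385
Sum = 1 + 3 + 5 + 7 + 11 + 15 + 21 + 33 + 35 + 55 + 77 + 105 + 165 + 231 + 385 = 1149
1149 < 1155 → deficient

s(1155) = 1149 (deficient)


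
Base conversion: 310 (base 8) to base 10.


310 (base 8) = 200 (decimal)
200 (decimal) = 200 (base 10)


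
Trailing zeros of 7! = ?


floor(7/5) = 1
Total = 1

1 trailing zeros


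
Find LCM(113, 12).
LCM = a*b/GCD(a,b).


GCD(113, 12) = 1
LCM = 113*12/1 = 1356/1 = 1356

LCM = 1356


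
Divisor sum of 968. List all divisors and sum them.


Divisors of 968: 1, 2, 4, 8, 11, 22, 44, 88, 121, 242, 484, 968
Sum = 1 + 2 + 4 + 8 + 11 + 22 + 44 + 88 + 121 + 242 + 484 + 968 = 1995

σ(968) = 1995


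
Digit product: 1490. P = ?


1 × 4 × 9 × 0 = 0


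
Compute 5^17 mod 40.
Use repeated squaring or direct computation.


5^1 mod 40 = 5
5^2 mod 40 = 25
5^3 mod 40 = 5
5^4 mod 40 = 25
5^5 mod 40 = 5
5^6 mod 40 = 25
5^7 mod 40 = 5
5^8 mod 40 = 25
5^9 mod 40 = 5
5^10 mod 40 = 25
5^11 mod 40 = 5
5^12 mod 40 = 25
5^13 mod 40 = 5
5^14 mod 40 = 25
5^15 mod 40 = 5
5^16 mod 40 = 25
5^17 mod 40 = 5


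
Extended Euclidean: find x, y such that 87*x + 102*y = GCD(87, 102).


Tabular extended Euclidean (each row: r = 87*s + 102*t):
r=87, s=1, t=0
r=102, s=0, t=1
q=0: r=87, s=1, t=0   [87*(1) + 102*(0) = 87]
q=1: r=15, s=-1, t=1   [87*(-1) + 102*(1) = 15]
q=5: r=12, s=6, t=-5   [87*(6) + 102*(-5) = 12]
q=1: r=3, s=-7, t=6   [87*(-7) + 102*(6) = 3]
q=4: r=0, s=34, t=-29   [87*(34) + 102*(-29) = 0]
GCD = 3; from the row with r=3: x=-7, y=6
Check: 87*(-7) + 102*(6) = -609 + 612 = 3

GCD = 3, x = -7, y = 6


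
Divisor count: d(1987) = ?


1987 = 1987^1
d(1987) = (1+1) = 2

2 divisors


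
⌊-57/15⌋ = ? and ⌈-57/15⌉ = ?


-57/15 = -3.8000
floor = -4
ceil = -3

floor = -4, ceil = -3


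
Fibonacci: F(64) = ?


Sequence: 1, 1, 2, 3, 5, 8, 13, 21, 34, 55, 89, 144, 233, 377, 610, 987, 1597, 2584, 4181, 6765, 10946, 17711, 28657, 46368, 75025, 121393, 196418, 317811, 514229, 832040, 1346269, 2178309, 3524578, 5702887, 9227465, 14930352, 24157817, 39088169, 63245986, 102334155, 165580141, 267914296, 433494437, 701408733, 1134903170, 1836311903, 2971215073, 4807526976, 7778742049, 12586269025, 20365011074, 32951280099, 53316291173, 86267571272, 139583862445, 225851433717, 365435296162, 591286729879, 956722026041, 1548008755920, 2504730781961, 4052739537881, 6557470319842, 10610209857723
F(64) = 10610209857723


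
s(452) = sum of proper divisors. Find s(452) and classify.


Proper divisors: 1, 2, 4, 113, 226
Sum = 1 + 2 + 4 + 113 + 226 = 346
346 < 452 → deficient

s(452) = 346 (deficient)


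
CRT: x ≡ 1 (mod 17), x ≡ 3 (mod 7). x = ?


M = 17*7 = 119
M1 = M/17 = 7, M2 = M/7 = 17
M1^(-1) mod 17 = 5, M2^(-1) mod 7 = 5
x = 1*7*5 + 3*17*5 = 290
290 mod 119 = 52
Check: 52 mod 17 = 1 ✓, 52 mod 7 = 3 ✓

x ≡ 52 (mod 119)


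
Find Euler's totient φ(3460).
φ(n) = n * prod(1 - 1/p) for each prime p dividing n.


3460 = 2^2 × 5 × 173
Prime factors: 2, 5, 173
φ(3460) = 3460 × (1-1/2) × (1-1/5) × (1-1/173)
= 3460 × 1/2 × 4/5 × 172/173 = 1376

φ(3460) = 1376


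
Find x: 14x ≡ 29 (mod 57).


GCD(14, 57) = 1, unique solution
a^(-1) mod 57 = 53
x = 53 * 29 mod 57 = 55

x ≡ 55 (mod 57)


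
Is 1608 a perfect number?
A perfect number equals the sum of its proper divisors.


Proper divisors of 1608: 1, 2, 3, 4, 6, 8, 12, 24, 67, 134, 201, 268, 402, 536, 804
Sum = 1 + 2 + 3 + 4 + 6 + 8 + 12 + 24 + 67 + 134 + 201 + 268 + 402 + 536 + 804 = 2472

No, 1608 is not perfect (2472 ≠ 1608)


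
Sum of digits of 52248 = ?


5 + 2 + 2 + 4 + 8 = 21


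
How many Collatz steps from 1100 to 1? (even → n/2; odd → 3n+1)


1100 → 550 → 275 → 826 → 413 → 1240 → 620 → 310 → 155 → 466 → 233 → 700 → 350 → 175 → 526 → 263 → 790 → 395 → 1186 → 593 → 1780 → 890 → 445 → 1336 → 668 → 334 → 167 → 502 → 251 → 754 → 377 → 1132 → 566 → 283 → 850 → 425 → 1276 → 638 → 319 → 958 → 479 → 1438 → 719 → 2158 → 1079 → 3238 → 1619 → 4858 → 2429 → 7288 → 3644 → 1822 → 911 → 2734 → 1367 → 4102 → 2051 → 6154 → 3077 → 9232 → 4616 → 2308 → 1154 → 577 → 1732 → 866 → 433 → 1300 → 650 → 325 → 976 → 488 → 244 → 122 → 61 → 184 → 92 → 46 → 23 → 70 → 35 → 106 → 53 → 160 → 80 → 40 → 20 → 10 → 5 → 16 → 8 → 4 → 2 → 1
Total steps = 93

93 steps


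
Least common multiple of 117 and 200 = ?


GCD(117, 200) = 1
LCM = 117*200/1 = 23400/1 = 23400

LCM = 23400


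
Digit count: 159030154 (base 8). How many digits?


159030154 in base 8 = 1136515612
Number of digits = 10

10 digits (base 8)


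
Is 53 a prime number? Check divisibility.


Check divisors up to sqrt(53) = 7.2801
No divisors found.
53 is prime.

Yes, 53 is prime


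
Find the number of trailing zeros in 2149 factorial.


floor(2149/5) = 429
floor(2149/25) = 85
floor(2149/125) = 17
floor(2149/625) = 3
Total = 534

534 trailing zeros


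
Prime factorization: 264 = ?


264 / 2 = 132
132 / 2 = 66
66 / 2 = 33
33 / 3 = 11
11 / 11 = 1
264 = 2^3 × 3 × 11


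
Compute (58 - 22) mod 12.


58 - 22 = 36
36 mod 12 = 0


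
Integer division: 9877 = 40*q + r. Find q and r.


9877 = 40 * 246 + 37
Check: 9840 + 37 = 9877

q = 246, r = 37


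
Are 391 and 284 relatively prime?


Euclidean algorithm:
391 = 1 * 284 + 107
284 = 2 * 107 + 70
107 = 1 * 70 + 37
70 = 1 * 37 + 33
37 = 1 * 33 + 4
33 = 8 * 4 + 1
4 = 4 * 1 + 0
GCD(391, 284) = 1

Yes, coprime (GCD = 1)


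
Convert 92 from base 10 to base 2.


92 (base 10) = 92 (decimal)
92 (decimal) = 1011100 (base 2)


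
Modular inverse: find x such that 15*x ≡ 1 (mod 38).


Use the extended Euclidean algorithm on (38, 15); each row r = 38*s + 15*t:
r=38, s=1, t=0
r=15, s=0, t=1
q=2: r=8, s=1, t=-2   [38*(1) + 15*(-2) = 8]
q=1: r=7, s=-1, t=3   [38*(-1) + 15*(3) = 7]
q=1: r=1, s=2, t=-5   [38*(2) + 15*(-5) = 1]
q=7: r=0, s=-15, t=38   [38*(-15) + 15*(38) = 0]
GCD = 1 with t = -5, so 15*(-5) ≡ 1 (mod 38)
Inverse = -5 mod 38 = 33
Check: 15 * 33 = 495 ≡ 1 (mod 38)

15^(-1) ≡ 33 (mod 38)


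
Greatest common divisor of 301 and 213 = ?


301 = 1 * 213 + 88
213 = 2 * 88 + 37
88 = 2 * 37 + 14
37 = 2 * 14 + 9
14 = 1 * 9 + 5
9 = 1 * 5 + 4
5 = 1 * 4 + 1
4 = 4 * 1 + 0
GCD = 1


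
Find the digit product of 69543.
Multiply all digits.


6 × 9 × 5 × 4 × 3 = 3240


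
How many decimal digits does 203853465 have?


203853465 has 9 digits in base 10
floor(log10(203853465)) + 1 = floor(8.3093) + 1 = 9

9 digits (base 10)


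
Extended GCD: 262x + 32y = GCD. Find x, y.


Tabular extended Euclidean (each row: r = 262*s + 32*t):
r=262, s=1, t=0
r=32, s=0, t=1
q=8: r=6, s=1, t=-8   [262*(1) + 32*(-8) = 6]
q=5: r=2, s=-5, t=41   [262*(-5) + 32*(41) = 2]
q=3: r=0, s=16, t=-131   [262*(16) + 32*(-131) = 0]
GCD = 2; from the row with r=2: x=-5, y=41
Check: 262*(-5) + 32*(41) = -1310 + 1312 = 2

GCD = 2, x = -5, y = 41


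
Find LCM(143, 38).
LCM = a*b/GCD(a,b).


GCD(143, 38) = 1
LCM = 143*38/1 = 5434/1 = 5434

LCM = 5434


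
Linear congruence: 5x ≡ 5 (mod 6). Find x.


GCD(5, 6) = 1, unique solution
a^(-1) mod 6 = 5
x = 5 * 5 mod 6 = 1

x ≡ 1 (mod 6)


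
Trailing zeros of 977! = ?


floor(977/5) = 195
floor(977/25) = 39
floor(977/125) = 7
floor(977/625) = 1
Total = 242

242 trailing zeros


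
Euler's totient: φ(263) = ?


263 = 263
Prime factors: 263
φ(263) = 263 × (1-1/263)
= 263 × 262/263 = 262

φ(263) = 262


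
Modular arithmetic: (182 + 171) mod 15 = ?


182 + 171 = 353
353 mod 15 = 8


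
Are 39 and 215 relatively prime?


Euclidean algorithm:
215 = 5 * 39 + 20
39 = 1 * 20 + 19
20 = 1 * 19 + 1
19 = 19 * 1 + 0
GCD(39, 215) = 1

Yes, coprime (GCD = 1)


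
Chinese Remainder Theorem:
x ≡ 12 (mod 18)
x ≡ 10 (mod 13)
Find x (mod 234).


M = 18*13 = 234
M1 = M/18 = 13, M2 = M/13 = 18
M1^(-1) mod 18 = 7, M2^(-1) mod 13 = 8
x = 12*13*7 + 10*18*8 = 2532
2532 mod 234 = 192
Check: 192 mod 18 = 12 ✓, 192 mod 13 = 10 ✓

x ≡ 192 (mod 234)


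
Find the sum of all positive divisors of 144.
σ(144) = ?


Divisors of 144: 1, 2, 3, 4, 6, 8, 9, 12, 16, 18, 24, 36, 48, 72, 144
Sum = 1 + 2 + 3 + 4 + 6 + 8 + 9 + 12 + 16 + 18 + 24 + 36 + 48 + 72 + 144 = 403

σ(144) = 403


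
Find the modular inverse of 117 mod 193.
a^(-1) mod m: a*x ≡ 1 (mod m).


Use the extended Euclidean algorithm on (193, 117); each row r = 193*s + 117*t:
r=193, s=1, t=0
r=117, s=0, t=1
q=1: r=76, s=1, t=-1   [193*(1) + 117*(-1) = 76]
q=1: r=41, s=-1, t=2   [193*(-1) + 117*(2) = 41]
q=1: r=35, s=2, t=-3   [193*(2) + 117*(-3) = 35]
q=1: r=6, s=-3, t=5   [193*(-3) + 117*(5) = 6]
q=5: r=5, s=17, t=-28   [193*(17) + 117*(-28) = 5]
q=1: r=1, s=-20, t=33   [193*(-20) + 117*(33) = 1]
q=5: r=0, s=117, t=-193   [193*(117) + 117*(-193) = 0]
GCD = 1 with t = 33, so 117*(33) ≡ 1 (mod 193)
Inverse = 33 mod 193 = 33
Check: 117 * 33 = 3861 ≡ 1 (mod 193)

117^(-1) ≡ 33 (mod 193)


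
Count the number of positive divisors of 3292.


3292 = 2^2 × 823^1
d(3292) = (2+1) × (1+1) = 6

6 divisors


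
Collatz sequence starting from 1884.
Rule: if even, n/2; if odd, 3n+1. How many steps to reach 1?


1884 → 942 → 471 → 1414 → 707 → 2122 → 1061 → 3184 → 1592 → 796 → 398 → 199 → 598 → 299 → 898 → 449 → 1348 → 674 → 337 → 1012 → 506 → 253 → 760 → 380 → 190 → 95 → 286 → 143 → 430 → 215 → 646 → 323 → 970 → 485 → 1456 → 728 → 364 → 182 → 91 → 274 → 137 → 412 → 206 → 103 → 310 → 155 → 466 → 233 → 700 → 350 → 175 → 526 → 263 → 790 → 395 → 1186 → 593 → 1780 → 890 → 445 → 1336 → 668 → 334 → 167 → 502 → 251 → 754 → 377 → 1132 → 566 → 283 → 850 → 425 → 1276 → 638 → 319 → 958 → 479 → 1438 → 719 → 2158 → 1079 → 3238 → 1619 → 4858 → 2429 → 7288 → 3644 → 1822 → 911 → 2734 → 1367 → 4102 → 2051 → 6154 → 3077 → 9232 → 4616 → 2308 → 1154 → 577 → 1732 → 866 → 433 → 1300 → 650 → 325 → 976 → 488 → 244 → 122 → 61 → 184 → 92 → 46 → 23 → 70 → 35 → 106 → 53 → 160 → 80 → 40 → 20 → 10 → 5 → 16 → 8 → 4 → 2 → 1
Total steps = 130

130 steps


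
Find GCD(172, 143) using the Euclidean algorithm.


172 = 1 * 143 + 29
143 = 4 * 29 + 27
29 = 1 * 27 + 2
27 = 13 * 2 + 1
2 = 2 * 1 + 0
GCD = 1


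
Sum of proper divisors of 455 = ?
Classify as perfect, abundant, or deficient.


Proper divisors: 1, 5, 7, 13, 35, 65, 91
Sum = 1 + 5 + 7 + 13 + 35 + 65 + 91 = 217
217 < 455 → deficient

s(455) = 217 (deficient)


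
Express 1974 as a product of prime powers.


1974 / 2 = 987
987 / 3 = 329
329 / 7 = 47
47 / 47 = 1
1974 = 2 × 3 × 7 × 47


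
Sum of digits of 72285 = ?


7 + 2 + 2 + 8 + 5 = 24


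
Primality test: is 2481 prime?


2481 / 3 = 827 (exact division)
2481 is NOT prime.

No, 2481 is not prime


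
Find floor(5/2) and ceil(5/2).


5/2 = 2.5000
floor = 2
ceil = 3

floor = 2, ceil = 3


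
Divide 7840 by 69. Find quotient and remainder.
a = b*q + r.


7840 = 69 * 113 + 43
Check: 7797 + 43 = 7840

q = 113, r = 43


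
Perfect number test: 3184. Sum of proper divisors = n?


Proper divisors of 3184: 1, 2, 4, 8, 16, 199, 398, 796, 1592
Sum = 1 + 2 + 4 + 8 + 16 + 199 + 398 + 796 + 1592 = 3016

No, 3184 is not perfect (3016 ≠ 3184)


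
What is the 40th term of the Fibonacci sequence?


Sequence: 1, 1, 2, 3, 5, 8, 13, 21, 34, 55, 89, 144, 233, 377, 610, 987, 1597, 2584, 4181, 6765, 10946, 17711, 28657, 46368, 75025, 121393, 196418, 317811, 514229, 832040, 1346269, 2178309, 3524578, 5702887, 9227465, 14930352, 24157817, 39088169, 63245986, 102334155
F(40) = 102334155


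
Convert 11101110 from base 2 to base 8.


11101110 (base 2) = 238 (decimal)
238 (decimal) = 356 (base 8)


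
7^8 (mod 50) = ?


7^1 mod 50 = 7
7^2 mod 50 = 49
7^3 mod 50 = 43
7^4 mod 50 = 1
7^5 mod 50 = 7
7^6 mod 50 = 49
7^7 mod 50 = 43
7^8 mod 50 = 1


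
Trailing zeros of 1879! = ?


floor(1879/5) = 375
floor(1879/25) = 75
floor(1879/125) = 15
floor(1879/625) = 3
Total = 468

468 trailing zeros


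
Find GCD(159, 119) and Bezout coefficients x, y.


Tabular extended Euclidean (each row: r = 159*s + 119*t):
r=159, s=1, t=0
r=119, s=0, t=1
q=1: r=40, s=1, t=-1   [159*(1) + 119*(-1) = 40]
q=2: r=39, s=-2, t=3   [159*(-2) + 119*(3) = 39]
q=1: r=1, s=3, t=-4   [159*(3) + 119*(-4) = 1]
q=39: r=0, s=-119, t=159   [159*(-119) + 119*(159) = 0]
GCD = 1; from the row with r=1: x=3, y=-4
Check: 159*(3) + 119*(-4) = 477 - 476 = 1

GCD = 1, x = 3, y = -4


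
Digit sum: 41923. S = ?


4 + 1 + 9 + 2 + 3 = 19


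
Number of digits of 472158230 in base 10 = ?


472158230 has 9 digits in base 10
floor(log10(472158230)) + 1 = floor(8.6741) + 1 = 9

9 digits (base 10)


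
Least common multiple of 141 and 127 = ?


GCD(141, 127) = 1
LCM = 141*127/1 = 17907/1 = 17907

LCM = 17907


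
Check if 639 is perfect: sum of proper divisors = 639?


Proper divisors of 639: 1, 3, 9, 71, 213
Sum = 1 + 3 + 9 + 71 + 213 = 297

No, 639 is not perfect (297 ≠ 639)


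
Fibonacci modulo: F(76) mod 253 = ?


F(k) mod 253 for k=1..76:
1, 1, 2, 3, 5, 8, 13, 21, 34, 55, 89, 144, 233, 124, 104, 228, 79, 54, 133, 187, 67, 1, 68, 69, 137, 206, 90, 43, 133, 176, 56, 232, 35, 14, 49, 63, 112, 175, 34, 209, 243, 199, 189, 135, 71, 206, 24, 230, 1, 231, 232, 210, 189, 146, 82, 228, 57, 32, 89, 121, 210, 78, 35, 113, 148, 8, 156, 164, 67, 231, 45, 23, 68, 91, 159, 250
F(76) mod 253 = 250


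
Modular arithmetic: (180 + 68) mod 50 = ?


180 + 68 = 248
248 mod 50 = 48


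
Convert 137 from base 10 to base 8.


137 (base 10) = 137 (decimal)
137 (decimal) = 211 (base 8)


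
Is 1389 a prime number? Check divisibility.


1389 / 3 = 463 (exact division)
1389 is NOT prime.

No, 1389 is not prime


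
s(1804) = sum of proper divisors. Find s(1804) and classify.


Proper divisors: 1, 2, 4, 11, 22, 41, 44, 82, 164, 451, 902
Sum = 1 + 2 + 4 + 11 + 22 + 41 + 44 + 82 + 164 + 451 + 902 = 1724
1724 < 1804 → deficient

s(1804) = 1724 (deficient)


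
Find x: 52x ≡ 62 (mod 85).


GCD(52, 85) = 1, unique solution
a^(-1) mod 85 = 18
x = 18 * 62 mod 85 = 11

x ≡ 11 (mod 85)


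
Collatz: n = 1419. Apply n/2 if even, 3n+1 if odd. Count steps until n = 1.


1419 → 4258 → 2129 → 6388 → 3194 → 1597 → 4792 → 2396 → 1198 → 599 → 1798 → 899 → 2698 → 1349 → 4048 → 2024 → 1012 → 506 → 253 → 760 → 380 → 190 → 95 → 286 → 143 → 430 → 215 → 646 → 323 → 970 → 485 → 1456 → 728 → 364 → 182 → 91 → 274 → 137 → 412 → 206 → 103 → 310 → 155 → 466 → 233 → 700 → 350 → 175 → 526 → 263 → 790 → 395 → 1186 → 593 → 1780 → 890 → 445 → 1336 → 668 → 334 → 167 → 502 → 251 → 754 → 377 → 1132 → 566 → 283 → 850 → 425 → 1276 → 638 → 319 → 958 → 479 → 1438 → 719 → 2158 → 1079 → 3238 → 1619 → 4858 → 2429 → 7288 → 3644 → 1822 → 911 → 2734 → 1367 → 4102 → 2051 → 6154 → 3077 → 9232 → 4616 → 2308 → 1154 → 577 → 1732 → 866 → 433 → 1300 → 650 → 325 → 976 → 488 → 244 → 122 → 61 → 184 → 92 → 46 → 23 → 70 → 35 → 106 → 53 → 160 → 80 → 40 → 20 → 10 → 5 → 16 → 8 → 4 → 2 → 1
Total steps = 127

127 steps


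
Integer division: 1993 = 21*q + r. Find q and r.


1993 = 21 * 94 + 19
Check: 1974 + 19 = 1993

q = 94, r = 19


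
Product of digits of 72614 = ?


7 × 2 × 6 × 1 × 4 = 336


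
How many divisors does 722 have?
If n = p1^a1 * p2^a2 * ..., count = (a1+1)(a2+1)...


722 = 2^1 × 19^2
d(722) = (1+1) × (2+1) = 6

6 divisors


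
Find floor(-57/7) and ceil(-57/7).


-57/7 = -8.1429
floor = -9
ceil = -8

floor = -9, ceil = -8


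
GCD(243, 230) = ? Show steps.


243 = 1 * 230 + 13
230 = 17 * 13 + 9
13 = 1 * 9 + 4
9 = 2 * 4 + 1
4 = 4 * 1 + 0
GCD = 1


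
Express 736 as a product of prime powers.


736 / 2 = 368
368 / 2 = 184
184 / 2 = 92
92 / 2 = 46
46 / 2 = 23
23 / 23 = 1
736 = 2^5 × 23


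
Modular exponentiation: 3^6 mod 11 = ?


3^1 mod 11 = 3
3^2 mod 11 = 9
3^3 mod 11 = 5
3^4 mod 11 = 4
3^5 mod 11 = 1
3^6 mod 11 = 3


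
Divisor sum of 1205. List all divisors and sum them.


Divisors of 1205: 1, 5, 241, 1205
Sum = 1 + 5 + 241 + 1205 = 1452

σ(1205) = 1452


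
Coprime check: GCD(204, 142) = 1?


Euclidean algorithm:
204 = 1 * 142 + 62
142 = 2 * 62 + 18
62 = 3 * 18 + 8
18 = 2 * 8 + 2
8 = 4 * 2 + 0
GCD(204, 142) = 2

No, not coprime (GCD = 2)


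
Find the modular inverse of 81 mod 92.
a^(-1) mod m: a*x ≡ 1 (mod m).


Use the extended Euclidean algorithm on (92, 81); each row r = 92*s + 81*t:
r=92, s=1, t=0
r=81, s=0, t=1
q=1: r=11, s=1, t=-1   [92*(1) + 81*(-1) = 11]
q=7: r=4, s=-7, t=8   [92*(-7) + 81*(8) = 4]
q=2: r=3, s=15, t=-17   [92*(15) + 81*(-17) = 3]
q=1: r=1, s=-22, t=25   [92*(-22) + 81*(25) = 1]
q=3: r=0, s=81, t=-92   [92*(81) + 81*(-92) = 0]
GCD = 1 with t = 25, so 81*(25) ≡ 1 (mod 92)
Inverse = 25 mod 92 = 25
Check: 81 * 25 = 2025 ≡ 1 (mod 92)

81^(-1) ≡ 25 (mod 92)


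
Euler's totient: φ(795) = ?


795 = 3 × 5 × 53
Prime factors: 3, 5, 53
φ(795) = 795 × (1-1/3) × (1-1/5) × (1-1/53)
= 795 × 2/3 × 4/5 × 52/53 = 416

φ(795) = 416


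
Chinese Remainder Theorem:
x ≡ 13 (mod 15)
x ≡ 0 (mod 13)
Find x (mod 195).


M = 15*13 = 195
M1 = M/15 = 13, M2 = M/13 = 15
M1^(-1) mod 15 = 7, M2^(-1) mod 13 = 7
x = 13*13*7 + 0*15*7 = 1183
1183 mod 195 = 13
Check: 13 mod 15 = 13 ✓, 13 mod 13 = 0 ✓

x ≡ 13 (mod 195)


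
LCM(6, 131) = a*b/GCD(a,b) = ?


GCD(6, 131) = 1
LCM = 6*131/1 = 786/1 = 786

LCM = 786


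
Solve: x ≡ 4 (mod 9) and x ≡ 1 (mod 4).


M = 9*4 = 36
M1 = M/9 = 4, M2 = M/4 = 9
M1^(-1) mod 9 = 7, M2^(-1) mod 4 = 1
x = 4*4*7 + 1*9*1 = 121
121 mod 36 = 13
Check: 13 mod 9 = 4 ✓, 13 mod 4 = 1 ✓

x ≡ 13 (mod 36)


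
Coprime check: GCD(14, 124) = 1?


Euclidean algorithm:
124 = 8 * 14 + 12
14 = 1 * 12 + 2
12 = 6 * 2 + 0
GCD(14, 124) = 2

No, not coprime (GCD = 2)


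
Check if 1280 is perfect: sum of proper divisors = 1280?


Proper divisors of 1280: 1, 2, 4, 5, 8, 10, 16, 20, 32, 40, 64, 80, 128, 160, 256, 320, 640
Sum = 1 + 2 + 4 + 5 + 8 + 10 + 16 + 20 + 32 + 40 + 64 + 80 + 128 + 160 + 256 + 320 + 640 = 1786

No, 1280 is not perfect (1786 ≠ 1280)


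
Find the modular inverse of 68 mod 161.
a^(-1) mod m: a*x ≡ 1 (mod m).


Use the extended Euclidean algorithm on (161, 68); each row r = 161*s + 68*t:
r=161, s=1, t=0
r=68, s=0, t=1
q=2: r=25, s=1, t=-2   [161*(1) + 68*(-2) = 25]
q=2: r=18, s=-2, t=5   [161*(-2) + 68*(5) = 18]
q=1: r=7, s=3, t=-7   [161*(3) + 68*(-7) = 7]
q=2: r=4, s=-8, t=19   [161*(-8) + 68*(19) = 4]
q=1: r=3, s=11, t=-26   [161*(11) + 68*(-26) = 3]
q=1: r=1, s=-19, t=45   [161*(-19) + 68*(45) = 1]
q=3: r=0, s=68, t=-161   [161*(68) + 68*(-161) = 0]
GCD = 1 with t = 45, so 68*(45) ≡ 1 (mod 161)
Inverse = 45 mod 161 = 45
Check: 68 * 45 = 3060 ≡ 1 (mod 161)

68^(-1) ≡ 45 (mod 161)


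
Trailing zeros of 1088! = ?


floor(1088/5) = 217
floor(1088/25) = 43
floor(1088/125) = 8
floor(1088/625) = 1
Total = 269

269 trailing zeros


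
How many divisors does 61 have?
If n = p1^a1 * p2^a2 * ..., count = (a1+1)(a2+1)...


61 = 61^1
d(61) = (1+1) = 2

2 divisors


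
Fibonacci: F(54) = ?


Sequence: 1, 1, 2, 3, 5, 8, 13, 21, 34, 55, 89, 144, 233, 377, 610, 987, 1597, 2584, 4181, 6765, 10946, 17711, 28657, 46368, 75025, 121393, 196418, 317811, 514229, 832040, 1346269, 2178309, 3524578, 5702887, 9227465, 14930352, 24157817, 39088169, 63245986, 102334155, 165580141, 267914296, 433494437, 701408733, 1134903170, 1836311903, 2971215073, 4807526976, 7778742049, 12586269025, 20365011074, 32951280099, 53316291173, 86267571272
F(54) = 86267571272


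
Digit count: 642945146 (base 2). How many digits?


642945146 in base 2 = 100110010100101001000001111010
Number of digits = 30

30 digits (base 2)


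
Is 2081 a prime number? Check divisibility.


Check divisors up to sqrt(2081) = 45.6180
No divisors found.
2081 is prime.

Yes, 2081 is prime


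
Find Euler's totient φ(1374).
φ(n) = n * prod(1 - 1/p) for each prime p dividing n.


1374 = 2 × 3 × 229
Prime factors: 2, 3, 229
φ(1374) = 1374 × (1-1/2) × (1-1/3) × (1-1/229)
= 1374 × 1/2 × 2/3 × 228/229 = 456

φ(1374) = 456


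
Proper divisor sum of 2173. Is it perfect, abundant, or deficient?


Proper divisors: 1, 41, 53
Sum = 1 + 41 + 53 = 95
95 < 2173 → deficient

s(2173) = 95 (deficient)


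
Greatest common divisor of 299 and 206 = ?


299 = 1 * 206 + 93
206 = 2 * 93 + 20
93 = 4 * 20 + 13
20 = 1 * 13 + 7
13 = 1 * 7 + 6
7 = 1 * 6 + 1
6 = 6 * 1 + 0
GCD = 1


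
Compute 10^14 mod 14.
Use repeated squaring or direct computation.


10^1 mod 14 = 10
10^2 mod 14 = 2
10^3 mod 14 = 6
10^4 mod 14 = 4
10^5 mod 14 = 12
10^6 mod 14 = 8
10^7 mod 14 = 10
10^8 mod 14 = 2
10^9 mod 14 = 6
10^10 mod 14 = 4
10^11 mod 14 = 12
10^12 mod 14 = 8
10^13 mod 14 = 10
10^14 mod 14 = 2


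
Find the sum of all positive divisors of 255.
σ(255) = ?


Divisors of 255: 1, 3, 5, 15, 17, 51, 85, 255
Sum = 1 + 3 + 5 + 15 + 17 + 51 + 85 + 255 = 432

σ(255) = 432


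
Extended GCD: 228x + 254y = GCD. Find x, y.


Tabular extended Euclidean (each row: r = 228*s + 254*t):
r=228, s=1, t=0
r=254, s=0, t=1
q=0: r=228, s=1, t=0   [228*(1) + 254*(0) = 228]
q=1: r=26, s=-1, t=1   [228*(-1) + 254*(1) = 26]
q=8: r=20, s=9, t=-8   [228*(9) + 254*(-8) = 20]
q=1: r=6, s=-10, t=9   [228*(-10) + 254*(9) = 6]
q=3: r=2, s=39, t=-35   [228*(39) + 254*(-35) = 2]
q=3: r=0, s=-127, t=114   [228*(-127) + 254*(114) = 0]
GCD = 2; from the row with r=2: x=39, y=-35
Check: 228*(39) + 254*(-35) = 8892 - 8890 = 2

GCD = 2, x = 39, y = -35


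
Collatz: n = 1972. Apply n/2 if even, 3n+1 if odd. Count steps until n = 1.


1972 → 986 → 493 → 1480 → 740 → 370 → 185 → 556 → 278 → 139 → 418 → 209 → 628 → 314 → 157 → 472 → 236 → 118 → 59 → 178 → 89 → 268 → 134 → 67 → 202 → 101 → 304 → 152 → 76 → 38 → 19 → 58 → 29 → 88 → 44 → 22 → 11 → 34 → 17 → 52 → 26 → 13 → 40 → 20 → 10 → 5 → 16 → 8 → 4 → 2 → 1
Total steps = 50

50 steps


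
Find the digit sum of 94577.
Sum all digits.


9 + 4 + 5 + 7 + 7 = 32


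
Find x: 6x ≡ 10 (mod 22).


GCD(6, 22) = 2 divides 10
Divide: 3x ≡ 5 (mod 11)
x ≡ 9 (mod 11)


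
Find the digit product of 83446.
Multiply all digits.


8 × 3 × 4 × 4 × 6 = 2304


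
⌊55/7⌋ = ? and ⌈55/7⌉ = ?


55/7 = 7.8571
floor = 7
ceil = 8

floor = 7, ceil = 8


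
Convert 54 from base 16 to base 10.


54 (base 16) = 84 (decimal)
84 (decimal) = 84 (base 10)


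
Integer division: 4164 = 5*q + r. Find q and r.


4164 = 5 * 832 + 4
Check: 4160 + 4 = 4164

q = 832, r = 4


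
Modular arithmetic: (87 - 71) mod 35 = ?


87 - 71 = 16
16 mod 35 = 16


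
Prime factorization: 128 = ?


128 / 2 = 64
64 / 2 = 32
32 / 2 = 16
16 / 2 = 8
8 / 2 = 4
4 / 2 = 2
2 / 2 = 1
128 = 2^7


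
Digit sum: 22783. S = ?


2 + 2 + 7 + 8 + 3 = 22


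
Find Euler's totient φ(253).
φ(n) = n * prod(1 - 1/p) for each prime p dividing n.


253 = 11 × 23
Prime factors: 11, 23
φ(253) = 253 × (1-1/11) × (1-1/23)
= 253 × 10/11 × 22/23 = 220

φ(253) = 220


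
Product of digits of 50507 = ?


5 × 0 × 5 × 0 × 7 = 0


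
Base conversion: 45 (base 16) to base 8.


45 (base 16) = 69 (decimal)
69 (decimal) = 105 (base 8)


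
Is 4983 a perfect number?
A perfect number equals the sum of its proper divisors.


Proper divisors of 4983: 1, 3, 11, 33, 151, 453, 1661
Sum = 1 + 3 + 11 + 33 + 151 + 453 + 1661 = 2313

No, 4983 is not perfect (2313 ≠ 4983)
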